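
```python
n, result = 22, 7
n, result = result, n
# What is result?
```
Trace:
  n=22, result=7
  n=7, result=22

Final answer: 22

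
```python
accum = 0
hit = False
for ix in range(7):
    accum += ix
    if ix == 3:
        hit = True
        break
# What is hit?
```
Trace:
  accum=0
  accum=0, hit=False
  accum=0, hit=False, ix=0
  accum=1, hit=False, ix=1
  accum=3, hit=False, ix=2
  accum=6, hit=True, ix=3

Final answer: True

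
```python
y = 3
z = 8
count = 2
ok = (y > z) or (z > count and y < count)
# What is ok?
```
Trace:
  y=3
  y=3, z=8
  y=3, z=8, count=2
  y=3, z=8, count=2, ok=False

Final answer: False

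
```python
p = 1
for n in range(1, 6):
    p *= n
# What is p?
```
Trace:
  p=1
  p=1, n=1
  p=2, n=2
  p=6, n=3
  p=24, n=4
  p=120, n=5

Final answer: 120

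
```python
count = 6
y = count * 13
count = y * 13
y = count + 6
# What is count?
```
Trace:
  count=6
  count=6, y=78
  count=1014, y=78
  count=1014, y=1020

Final answer: 1014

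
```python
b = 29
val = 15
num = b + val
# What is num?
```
Trace:
  b=29
  b=29, val=15
  b=29, val=15, num=44

Final answer: 44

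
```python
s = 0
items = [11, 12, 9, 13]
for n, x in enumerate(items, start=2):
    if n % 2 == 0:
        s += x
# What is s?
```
Trace:
  s=0
  s=11, n=2, x=11
  s=11, n=3, x=12
  s=20, n=4, x=9
  s=20, n=5, x=13

Final answer: 20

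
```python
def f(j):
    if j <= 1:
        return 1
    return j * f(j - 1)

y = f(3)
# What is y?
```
Call trace:
f(j=3)
  f(j=2)
    f(j=1)
    -> return 1
  -> return 2
-> return 6

Final answer: 6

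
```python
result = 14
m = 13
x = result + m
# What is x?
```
Trace:
  result=14
  result=14, m=13
  result=14, m=13, x=27

Final answer: 27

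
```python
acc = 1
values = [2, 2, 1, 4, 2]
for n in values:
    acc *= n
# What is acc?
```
Trace:
  acc=1
  acc=2, n=2
  acc=4, n=2
  acc=4, n=1
  acc=16, n=4
  acc=32, n=2

Final answer: 32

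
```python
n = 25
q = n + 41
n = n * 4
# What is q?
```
Trace:
  n=25
  n=25, q=66
  n=100, q=66

Final answer: 66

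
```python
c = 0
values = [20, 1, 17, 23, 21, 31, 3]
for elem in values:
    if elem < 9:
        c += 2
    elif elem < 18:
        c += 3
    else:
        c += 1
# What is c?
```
Trace:
  c=0
  c=1, elem=20
  c=3, elem=1
  c=6, elem=17
  c=7, elem=23
  c=8, elem=21
  c=9, elem=31
  c=11, elem=3

Final answer: 11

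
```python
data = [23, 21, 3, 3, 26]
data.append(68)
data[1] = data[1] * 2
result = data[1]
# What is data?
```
Trace:
  data=[23, 21, 3, 3, 26]
  data=[23, 21, 3, 3, 26, 68]
  data=[23, 42, 3, 3, 26, 68]
  data=[23, 42, 3, 3, 26, 68], result=42

Final answer: [23, 42, 3, 3, 26, 68]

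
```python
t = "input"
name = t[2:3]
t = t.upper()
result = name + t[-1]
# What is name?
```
Trace:
  t='input'
  t='input', name='p'
  t='INPUT', name='p'
  t='INPUT', name='p', result='pT'

Final answer: 'p'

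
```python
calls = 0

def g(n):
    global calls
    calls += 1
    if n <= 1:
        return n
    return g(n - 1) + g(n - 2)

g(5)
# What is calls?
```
Call trace (a repeated sub-call is expanded the first time; later identical calls just restate its return value):
g(n=5)
  g(n=4)
    g(n=3)
      g(n=2)
        g(n=1)
        -> return 1
        g(n=0)
        -> return 0
      -> return 1
      g(n=1)
      -> return 1
    -> return 2
    g(n=2) -> return 1  (same call as traced above)
  -> return 3
  g(n=3) -> return 2  (same call as traced above)
-> return 5

calls is incremented once per call, so count the calls in each subtree. Let C(n) = number of calls made by g(n).
C(0) = C(1) = 1 (base case, no recursion); C(n) = 1 + C(n - 1) + C(n - 2) otherwise.
C(2) = 1 + C(1) + C(0) = 1 + 1 + 1 = 3
C(3) = 1 + C(2) + C(1) = 1 + 3 + 1 = 5
C(4) = 1 + C(3) + C(2) = 1 + 5 + 3 = 9
C(5) = 1 + C(4) + C(3) = 1 + 9 + 5 = 15
calls = C(5) = 15

Final answer: 15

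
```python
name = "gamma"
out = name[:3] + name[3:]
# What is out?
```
Trace:
  name='gamma'
  name='gamma', out='gamma'

Final answer: 'gamma'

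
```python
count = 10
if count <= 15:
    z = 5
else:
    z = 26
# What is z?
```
Trace:
  count=10
  count=10, z=5

Final answer: 5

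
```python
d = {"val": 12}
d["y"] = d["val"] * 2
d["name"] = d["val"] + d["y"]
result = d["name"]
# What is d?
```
Trace:
  d={'val': 12}
  d={'val': 12, 'y': 24}
  d={'val': 12, 'y': 24, 'name': 36}
  d={'val': 12, 'y': 24, 'name': 36}, result=36

Final answer: {'val': 12, 'y': 24, 'name': 36}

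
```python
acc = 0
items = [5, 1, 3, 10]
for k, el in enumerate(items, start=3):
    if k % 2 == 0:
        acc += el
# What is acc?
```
Trace:
  acc=0
  acc=0, k=3, el=5
  acc=1, k=4, el=1
  acc=1, k=5, el=3
  acc=11, k=6, el=10

Final answer: 11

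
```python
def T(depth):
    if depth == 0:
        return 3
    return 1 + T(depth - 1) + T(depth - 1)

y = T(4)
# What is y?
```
Call trace (a repeated sub-call is expanded the first time; later identical calls just restate its return value):
T(depth=4)
  T(depth=3)
    T(depth=2)
      T(depth=1)
        T(depth=0)
        -> return 3
        T(depth=0)
        -> return 3
      -> return 7
      T(depth=1) -> return 7  (same call as traced above)
    -> return 15
    T(depth=2) -> return 15  (same call as traced above)
  -> return 31
  T(depth=3) -> return 31  (same call as traced above)
-> return 63

Final answer: 63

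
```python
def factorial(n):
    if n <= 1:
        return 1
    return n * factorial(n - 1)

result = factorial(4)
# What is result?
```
Call trace:
factorial(n=4)
  factorial(n=3)
    factorial(n=2)
      factorial(n=1)
      -> return 1
    -> return 2
  -> return 6
-> return 24

Final answer: 24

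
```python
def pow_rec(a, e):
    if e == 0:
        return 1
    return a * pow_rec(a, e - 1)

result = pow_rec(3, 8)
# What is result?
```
Call trace:
pow_rec(a=3, e=8)
  pow_rec(a=3, e=7)
    pow_rec(a=3, e=6)
      pow_rec(a=3, e=5)
        pow_rec(a=3, e=4)
          pow_rec(a=3, e=3)
            pow_rec(a=3, e=2)
              pow_rec(a=3, e=1)
                pow_rec(a=3, e=0)
                -> return 1
              -> return 3
            -> return 9
          -> return 27
        -> return 81
      -> return 243
    -> return 729
  -> return 2187
-> return 6561

Final answer: 6561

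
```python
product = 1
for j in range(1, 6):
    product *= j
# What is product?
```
Trace:
  product=1
  product=1, j=1
  product=2, j=2
  product=6, j=3
  product=24, j=4
  product=120, j=5

Final answer: 120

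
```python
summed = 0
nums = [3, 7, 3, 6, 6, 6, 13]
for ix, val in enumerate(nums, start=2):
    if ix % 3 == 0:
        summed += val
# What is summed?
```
Trace:
  summed=0
  summed=0, ix=2, val=3
  summed=7, ix=3, val=7
  summed=7, ix=4, val=3
  summed=7, ix=5, val=6
  summed=13, ix=6, val=6
  summed=13, ix=7, val=6
  summed=13, ix=8, val=13

Final answer: 13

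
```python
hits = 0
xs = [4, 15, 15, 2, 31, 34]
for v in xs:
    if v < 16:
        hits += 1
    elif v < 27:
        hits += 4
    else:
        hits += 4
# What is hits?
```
Trace:
  hits=0
  hits=1, v=4
  hits=2, v=15
  hits=3, v=15
  hits=4, v=2
  hits=8, v=31
  hits=12, v=34

Final answer: 12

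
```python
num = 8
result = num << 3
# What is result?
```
Trace:
  num=8
  num=8, result=64

Final answer: 64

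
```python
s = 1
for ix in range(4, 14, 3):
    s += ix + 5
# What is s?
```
Trace:
  s=1
  s=10, ix=4
  s=22, ix=7
  s=37, ix=10
  s=55, ix=13

Final answer: 55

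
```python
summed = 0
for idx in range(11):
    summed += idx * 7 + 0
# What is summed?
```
Trace:
  summed=0
  summed=0, idx=0
  summed=7, idx=1
  summed=21, idx=2
  summed=42, idx=3
  summed=70, idx=4
  summed=105, idx=5
  summed=147, idx=6
  summed=196, idx=7
  summed=252, idx=8
  summed=315, idx=9
  summed=385, idx=10

Final answer: 385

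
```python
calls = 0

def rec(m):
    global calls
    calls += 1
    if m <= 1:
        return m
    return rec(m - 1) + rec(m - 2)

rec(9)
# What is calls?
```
Call trace (a repeated sub-call is expanded the first time; later identical calls just restate its return value):
rec(m=9)
  rec(m=8)
    rec(m=7)
      rec(m=6)
        rec(m=5)
          rec(m=4)
            rec(m=3)
              rec(m=2)
                rec(m=1)
                -> return 1
                rec(m=0)
                -> return 0
              -> return 1
              rec(m=1)
              -> return 1
            -> return 2
            rec(m=2) -> return 1  (same call as traced above)
          -> return 3
          rec(m=3) -> return 2  (same call as traced above)
        -> return 5
        rec(m=4) -> return 3  (same call as traced above)
      -> return 8
      rec(m=5) -> return 5  (same call as traced above)
    -> return 13
    rec(m=6) -> return 8  (same call as traced above)
  -> return 21
  rec(m=7) -> return 13  (same call as traced above)
-> return 34

calls is incremented once per call, so count the calls in each subtree. Let C(m) = number of calls made by rec(m).
C(0) = C(1) = 1 (base case, no recursion); C(m) = 1 + C(m - 1) + C(m - 2) otherwise.
C(2) = 1 + C(1) + C(0) = 1 + 1 + 1 = 3
C(3) = 1 + C(2) + C(1) = 1 + 3 + 1 = 5
C(4) = 1 + C(3) + C(2) = 1 + 5 + 3 = 9
C(5) = 1 + C(4) + C(3) = 1 + 9 + 5 = 15
C(6) = 1 + C(5) + C(4) = 1 + 15 + 9 = 25
C(7) = 1 + C(6) + C(5) = 1 + 25 + 15 = 41
C(8) = 1 + C(7) + C(6) = 1 + 41 + 25 = 67
C(9) = 1 + C(8) + C(7) = 1 + 67 + 41 = 109
calls = C(9) = 109

Final answer: 109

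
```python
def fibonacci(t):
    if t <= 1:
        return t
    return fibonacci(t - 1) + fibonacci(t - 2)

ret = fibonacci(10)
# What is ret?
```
Call trace (a repeated sub-call is expanded the first time; later identical calls just restate its return value):
fibonacci(t=10)
  fibonacci(t=9)
    fibonacci(t=8)
      fibonacci(t=7)
        fibonacci(t=6)
          fibonacci(t=5)
            fibonacci(t=4)
              fibonacci(t=3)
                fibonacci(t=2)
                  fibonacci(t=1)
                  -> return 1
                  fibonacci(t=0)
                  -> return 0
                -> return 1
                fibonacci(t=1)
                -> return 1
              -> return 2
              fibonacci(t=2) -> return 1  (same call as traced above)
            -> return 3
            fibonacci(t=3) -> return 2  (same call as traced above)
          -> return 5
          fibonacci(t=4) -> return 3  (same call as traced above)
        -> return 8
        fibonacci(t=5) -> return 5  (same call as traced above)
      -> return 13
      fibonacci(t=6) -> return 8  (same call as traced above)
    -> return 21
    fibonacci(t=7) -> return 13  (same call as traced above)
  -> return 34
  fibonacci(t=8) -> return 21  (same call as traced above)
-> return 55

Final answer: 55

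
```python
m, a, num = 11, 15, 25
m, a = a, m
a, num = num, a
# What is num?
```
Trace:
  m=11, a=15, num=25
  m=15, a=11, num=25
  m=15, a=25, num=11

Final answer: 11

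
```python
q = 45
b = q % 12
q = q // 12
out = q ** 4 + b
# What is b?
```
Trace:
  q=45
  q=45, b=9
  q=3, b=9
  q=3, b=9, out=90

Final answer: 9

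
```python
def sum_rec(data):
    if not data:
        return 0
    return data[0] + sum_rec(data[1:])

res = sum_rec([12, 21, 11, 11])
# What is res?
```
Call trace:
sum_rec(data=[12, 21, 11, 11])
  sum_rec(data=[21, 11, 11])
    sum_rec(data=[11, 11])
      sum_rec(data=[11])
        sum_rec(data=[])
        -> return 0
      -> return 11
    -> return 22
  -> return 43
-> return 55

Final answer: 55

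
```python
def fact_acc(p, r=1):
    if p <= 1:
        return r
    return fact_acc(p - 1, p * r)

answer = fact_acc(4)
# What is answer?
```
Call trace:
fact_acc(p=4, r=1)
  fact_acc(p=3, r=4)
    fact_acc(p=2, r=12)
      fact_acc(p=1, r=24)
      -> return 24
    -> return 24
  -> return 24
-> return 24

Final answer: 24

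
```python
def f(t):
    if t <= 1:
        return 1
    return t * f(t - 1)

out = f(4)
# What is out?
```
Call trace:
f(t=4)
  f(t=3)
    f(t=2)
      f(t=1)
      -> return 1
    -> return 2
  -> return 6
-> return 24

Final answer: 24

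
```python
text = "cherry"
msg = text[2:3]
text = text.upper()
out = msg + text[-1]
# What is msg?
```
Trace:
  text='cherry'
  text='cherry', msg='e'
  text='CHERRY', msg='e'
  text='CHERRY', msg='e', out='eY'

Final answer: 'e'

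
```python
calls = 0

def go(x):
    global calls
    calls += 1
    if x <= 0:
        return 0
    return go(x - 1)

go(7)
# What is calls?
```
Call trace:
go(x=7)
  go(x=6)
    go(x=5)
      go(x=4)
        go(x=3)
          go(x=2)
            go(x=1)
              go(x=0)
              -> return 0
            -> return 0
          -> return 0
        -> return 0
      -> return 0
    -> return 0
  -> return 0
-> return 0

calls is incremented once per call. go is entered once for each x = 7, 6, 5, 4, 3, 2, 1, 0 (the x <= 0 call returns without recursing), i.e. 7 + 1 calls.
calls = 8

Final answer: 8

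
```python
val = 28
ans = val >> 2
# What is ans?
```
Trace:
  val=28
  val=28, ans=7

Final answer: 7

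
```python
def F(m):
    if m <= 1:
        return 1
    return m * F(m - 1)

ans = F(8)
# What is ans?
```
Call trace:
F(m=8)
  F(m=7)
    F(m=6)
      F(m=5)
        F(m=4)
          F(m=3)
            F(m=2)
              F(m=1)
              -> return 1
            -> return 2
          -> return 6
        -> return 24
      -> return 120
    -> return 720
  -> return 5040
-> return 40320

Final answer: 40320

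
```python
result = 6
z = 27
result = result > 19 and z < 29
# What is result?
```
Trace:
  result=6
  result=6, z=27
  result=False, z=27

Final answer: False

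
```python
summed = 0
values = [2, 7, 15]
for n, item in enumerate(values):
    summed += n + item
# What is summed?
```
Trace:
  summed=0
  summed=2, n=0, item=2
  summed=10, n=1, item=7
  summed=27, n=2, item=15

Final answer: 27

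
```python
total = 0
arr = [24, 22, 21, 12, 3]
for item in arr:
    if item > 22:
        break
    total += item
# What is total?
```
Trace:
  total=0
  total=0, item=24

Final answer: 0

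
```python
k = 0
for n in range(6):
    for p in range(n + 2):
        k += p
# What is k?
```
Trace:
  k=0
  k=0, n=0, p=0
  k=1, n=0, p=1
  k=1, n=1, p=0
  k=2, n=1, p=1
  k=4, n=1, p=2
  k=4, n=2, p=0
  k=5, n=2, p=1
  k=7, n=2, p=2
  k=10, n=2, p=3
  k=10, n=3, p=0
  k=11, n=3, p=1
  k=13, n=3, p=2
  k=16, n=3, p=3
  k=20, n=3, p=4
  k=20, n=4, p=0
  k=21, n=4, p=1
  k=23, n=4, p=2
  k=26, n=4, p=3
  k=30, n=4, p=4
  k=35, n=4, p=5
  k=35, n=5, p=0
  k=36, n=5, p=1
  k=38, n=5, p=2
  k=41, n=5, p=3
  k=45, n=5, p=4
  k=50, n=5, p=5
  k=56, n=5, p=6

Final answer: 56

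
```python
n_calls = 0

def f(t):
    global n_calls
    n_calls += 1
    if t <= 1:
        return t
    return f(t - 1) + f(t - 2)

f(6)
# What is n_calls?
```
Call trace (a repeated sub-call is expanded the first time; later identical calls just restate its return value):
f(t=6)
  f(t=5)
    f(t=4)
      f(t=3)
        f(t=2)
          f(t=1)
          -> return 1
          f(t=0)
          -> return 0
        -> return 1
        f(t=1)
        -> return 1
      -> return 2
      f(t=2) -> return 1  (same call as traced above)
    -> return 3
    f(t=3) -> return 2  (same call as traced above)
  -> return 5
  f(t=4) -> return 3  (same call as traced above)
-> return 8

n_calls is incremented once per call, so count the calls in each subtree. Let C(t) = number of calls made by f(t).
C(0) = C(1) = 1 (base case, no recursion); C(t) = 1 + C(t - 1) + C(t - 2) otherwise.
C(2) = 1 + C(1) + C(0) = 1 + 1 + 1 = 3
C(3) = 1 + C(2) + C(1) = 1 + 3 + 1 = 5
C(4) = 1 + C(3) + C(2) = 1 + 5 + 3 = 9
C(5) = 1 + C(4) + C(3) = 1 + 9 + 5 = 15
C(6) = 1 + C(5) + C(4) = 1 + 15 + 9 = 25
n_calls = C(6) = 25

Final answer: 25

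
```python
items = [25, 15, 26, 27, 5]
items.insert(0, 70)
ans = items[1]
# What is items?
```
Trace:
  items=[25, 15, 26, 27, 5]
  items=[70, 25, 15, 26, 27, 5]
  items=[70, 25, 15, 26, 27, 5], ans=25

Final answer: [70, 25, 15, 26, 27, 5]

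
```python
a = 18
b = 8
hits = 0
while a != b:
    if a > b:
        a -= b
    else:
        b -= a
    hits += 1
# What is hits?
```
Trace:
  a=18
  a=18, b=8
  a=18, b=8, hits=0
  a=10, b=8, hits=1
  a=2, b=8, hits=2
  a=2, b=6, hits=3
  a=2, b=4, hits=4
  a=2, b=2, hits=5

Final answer: 5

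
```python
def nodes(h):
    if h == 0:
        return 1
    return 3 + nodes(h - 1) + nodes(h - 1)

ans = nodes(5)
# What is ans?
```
Call trace (a repeated sub-call is expanded the first time; later identical calls just restate its return value):
nodes(h=5)
  nodes(h=4)
    nodes(h=3)
      nodes(h=2)
        nodes(h=1)
          nodes(h=0)
          -> return 1
          nodes(h=0)
          -> return 1
        -> return 5
        nodes(h=1) -> return 5  (same call as traced above)
      -> return 13
      nodes(h=2) -> return 13  (same call as traced above)
    -> return 29
    nodes(h=3) -> return 29  (same call as traced above)
  -> return 61
  nodes(h=4) -> return 61  (same call as traced above)
-> return 125

Final answer: 125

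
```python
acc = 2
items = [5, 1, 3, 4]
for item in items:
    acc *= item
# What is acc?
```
Trace:
  acc=2
  acc=10, item=5
  acc=10, item=1
  acc=30, item=3
  acc=120, item=4

Final answer: 120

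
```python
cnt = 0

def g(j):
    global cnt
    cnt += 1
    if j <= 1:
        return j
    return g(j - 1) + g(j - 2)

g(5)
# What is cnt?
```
Call trace (a repeated sub-call is expanded the first time; later identical calls just restate its return value):
g(j=5)
  g(j=4)
    g(j=3)
      g(j=2)
        g(j=1)
        -> return 1
        g(j=0)
        -> return 0
      -> return 1
      g(j=1)
      -> return 1
    -> return 2
    g(j=2) -> return 1  (same call as traced above)
  -> return 3
  g(j=3) -> return 2  (same call as traced above)
-> return 5

cnt is incremented once per call, so count the calls in each subtree. Let C(j) = number of calls made by g(j).
C(0) = C(1) = 1 (base case, no recursion); C(j) = 1 + C(j - 1) + C(j - 2) otherwise.
C(2) = 1 + C(1) + C(0) = 1 + 1 + 1 = 3
C(3) = 1 + C(2) + C(1) = 1 + 3 + 1 = 5
C(4) = 1 + C(3) + C(2) = 1 + 5 + 3 = 9
C(5) = 1 + C(4) + C(3) = 1 + 9 + 5 = 15
cnt = C(5) = 15

Final answer: 15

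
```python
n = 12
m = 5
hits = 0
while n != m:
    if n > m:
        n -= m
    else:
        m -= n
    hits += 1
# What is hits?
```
Trace:
  n=12
  n=12, m=5
  n=12, m=5, hits=0
  n=7, m=5, hits=1
  n=2, m=5, hits=2
  n=2, m=3, hits=3
  n=2, m=1, hits=4
  n=1, m=1, hits=5

Final answer: 5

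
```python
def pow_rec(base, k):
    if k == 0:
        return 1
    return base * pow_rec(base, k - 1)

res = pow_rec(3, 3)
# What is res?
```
Call trace:
pow_rec(base=3, k=3)
  pow_rec(base=3, k=2)
    pow_rec(base=3, k=1)
      pow_rec(base=3, k=0)
      -> return 1
    -> return 3
  -> return 9
-> return 27

Final answer: 27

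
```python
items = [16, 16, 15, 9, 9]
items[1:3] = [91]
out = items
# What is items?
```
Trace:
  items=[16, 16, 15, 9, 9]
  items=[16, 91, 9, 9]
  items=[16, 91, 9, 9], out=[16, 91, 9, 9]

Final answer: [16, 91, 9, 9]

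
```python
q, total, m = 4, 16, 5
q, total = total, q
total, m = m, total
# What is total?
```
Trace:
  q=4, total=16, m=5
  q=16, total=4, m=5
  q=16, total=5, m=4

Final answer: 5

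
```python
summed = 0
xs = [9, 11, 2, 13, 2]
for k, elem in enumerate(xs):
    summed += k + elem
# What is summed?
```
Trace:
  summed=0
  summed=9, k=0, elem=9
  summed=21, k=1, elem=11
  summed=25, k=2, elem=2
  summed=41, k=3, elem=13
  summed=47, k=4, elem=2

Final answer: 47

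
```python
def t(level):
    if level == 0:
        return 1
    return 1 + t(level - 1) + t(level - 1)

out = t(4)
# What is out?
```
Call trace (a repeated sub-call is expanded the first time; later identical calls just restate its return value):
t(level=4)
  t(level=3)
    t(level=2)
      t(level=1)
        t(level=0)
        -> return 1
        t(level=0)
        -> return 1
      -> return 3
      t(level=1) -> return 3  (same call as traced above)
    -> return 7
    t(level=2) -> return 7  (same call as traced above)
  -> return 15
  t(level=3) -> return 15  (same call as traced above)
-> return 31

Final answer: 31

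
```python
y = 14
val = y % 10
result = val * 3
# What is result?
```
Trace:
  y=14
  y=14, val=4
  y=14, val=4, result=12

Final answer: 12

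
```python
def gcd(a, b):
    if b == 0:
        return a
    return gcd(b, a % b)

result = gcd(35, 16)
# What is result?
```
Call trace:
gcd(a=35, b=16)
  gcd(a=16, b=3)
    gcd(a=3, b=1)
      gcd(a=1, b=0)
      -> return 1
    -> return 1
  -> return 1
-> return 1

Final answer: 1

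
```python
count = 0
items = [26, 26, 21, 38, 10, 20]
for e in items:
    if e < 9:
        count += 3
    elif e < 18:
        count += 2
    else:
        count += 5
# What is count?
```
Trace:
  count=0
  count=5, e=26
  count=10, e=26
  count=15, e=21
  count=20, e=38
  count=22, e=10
  count=27, e=20

Final answer: 27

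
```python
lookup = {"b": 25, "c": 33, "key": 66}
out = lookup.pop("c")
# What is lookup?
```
Trace:
  lookup={'b': 25, 'c': 33, 'key': 66}
  lookup={'b': 25, 'key': 66}, out=33

Final answer: {'b': 25, 'key': 66}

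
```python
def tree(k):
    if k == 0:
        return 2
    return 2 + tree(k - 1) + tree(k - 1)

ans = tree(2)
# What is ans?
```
Call trace (a repeated sub-call is expanded the first time; later identical calls just restate its return value):
tree(k=2)
  tree(k=1)
    tree(k=0)
    -> return 2
    tree(k=0)
    -> return 2
  -> return 6
  tree(k=1) -> return 6  (same call as traced above)
-> return 14

Final answer: 14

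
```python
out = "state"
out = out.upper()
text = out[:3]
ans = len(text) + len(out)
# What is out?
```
Trace:
  out='state'
  out='STATE'
  out='STATE', text='STA'
  out='STATE', text='STA', ans=8

Final answer: 'STATE'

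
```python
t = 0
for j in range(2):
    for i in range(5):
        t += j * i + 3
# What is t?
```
Trace:
  t=0
  t=3, j=0, i=0
  t=6, j=0, i=1
  t=9, j=0, i=2
  t=12, j=0, i=3
  t=15, j=0, i=4
  t=18, j=1, i=0
  t=22, j=1, i=1
  t=27, j=1, i=2
  t=33, j=1, i=3
  t=40, j=1, i=4

Final answer: 40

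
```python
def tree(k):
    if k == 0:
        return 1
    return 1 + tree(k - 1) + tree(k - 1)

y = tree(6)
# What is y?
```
Call trace (a repeated sub-call is expanded the first time; later identical calls just restate its return value):
tree(k=6)
  tree(k=5)
    tree(k=4)
      tree(k=3)
        tree(k=2)
          tree(k=1)
            tree(k=0)
            -> return 1
            tree(k=0)
            -> return 1
          -> return 3
          tree(k=1) -> return 3  (same call as traced above)
        -> return 7
        tree(k=2) -> return 7  (same call as traced above)
      -> return 15
      tree(k=3) -> return 15  (same call as traced above)
    -> return 31
    tree(k=4) -> return 31  (same call as traced above)
  -> return 63
  tree(k=5) -> return 63  (same call as traced above)
-> return 127

Final answer: 127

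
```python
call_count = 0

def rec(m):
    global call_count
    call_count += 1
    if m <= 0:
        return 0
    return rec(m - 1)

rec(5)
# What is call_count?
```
Call trace:
rec(m=5)
  rec(m=4)
    rec(m=3)
      rec(m=2)
        rec(m=1)
          rec(m=0)
          -> return 0
        -> return 0
      -> return 0
    -> return 0
  -> return 0
-> return 0

call_count is incremented once per call. rec is entered once for each m = 5, 4, 3, 2, 1, 0 (the m <= 0 call returns without recursing), i.e. 5 + 1 calls.
call_count = 6

Final answer: 6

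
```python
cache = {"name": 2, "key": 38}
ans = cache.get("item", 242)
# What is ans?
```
Trace:
  cache={'name': 2, 'key': 38}
  cache={'name': 2, 'key': 38}, ans=242

Final answer: 242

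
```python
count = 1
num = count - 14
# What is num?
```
Trace:
  count=1
  count=1, num=-13

Final answer: -13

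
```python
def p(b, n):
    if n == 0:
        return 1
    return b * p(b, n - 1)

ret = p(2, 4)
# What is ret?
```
Call trace:
p(b=2, n=4)
  p(b=2, n=3)
    p(b=2, n=2)
      p(b=2, n=1)
        p(b=2, n=0)
        -> return 1
      -> return 2
    -> return 4
  -> return 8
-> return 16

Final answer: 16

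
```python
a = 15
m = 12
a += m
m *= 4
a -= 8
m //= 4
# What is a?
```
Trace:
  a=15
  a=15, m=12
  a=27, m=12
  a=27, m=48
  a=19, m=48
  a=19, m=12

Final answer: 19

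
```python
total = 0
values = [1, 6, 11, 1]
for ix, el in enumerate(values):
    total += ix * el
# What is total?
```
Trace:
  total=0
  total=0, ix=0, el=1
  total=6, ix=1, el=6
  total=28, ix=2, el=11
  total=31, ix=3, el=1

Final answer: 31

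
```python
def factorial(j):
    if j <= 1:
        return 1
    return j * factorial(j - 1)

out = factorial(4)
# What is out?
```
Call trace:
factorial(j=4)
  factorial(j=3)
    factorial(j=2)
      factorial(j=1)
      -> return 1
    -> return 2
  -> return 6
-> return 24

Final answer: 24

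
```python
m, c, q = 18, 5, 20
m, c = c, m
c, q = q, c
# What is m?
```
Trace:
  m=18, c=5, q=20
  m=5, c=18, q=20
  m=5, c=20, q=18

Final answer: 5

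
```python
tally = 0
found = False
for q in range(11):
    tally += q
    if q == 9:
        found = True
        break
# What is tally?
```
Trace:
  tally=0
  tally=0, found=False
  tally=0, found=False, q=0
  tally=1, found=False, q=1
  tally=3, found=False, q=2
  tally=6, found=False, q=3
  tally=10, found=False, q=4
  tally=15, found=False, q=5
  tally=21, found=False, q=6
  tally=28, found=False, q=7
  tally=36, found=False, q=8
  tally=45, found=True, q=9

Final answer: 45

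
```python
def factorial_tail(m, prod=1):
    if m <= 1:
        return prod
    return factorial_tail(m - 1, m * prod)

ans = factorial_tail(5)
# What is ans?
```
Call trace:
factorial_tail(m=5, prod=1)
  factorial_tail(m=4, prod=5)
    factorial_tail(m=3, prod=20)
      factorial_tail(m=2, prod=60)
        factorial_tail(m=1, prod=120)
        -> return 120
      -> return 120
    -> return 120
  -> return 120
-> return 120

Final answer: 120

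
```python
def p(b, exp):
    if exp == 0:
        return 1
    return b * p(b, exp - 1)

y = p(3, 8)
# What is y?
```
Call trace:
p(b=3, exp=8)
  p(b=3, exp=7)
    p(b=3, exp=6)
      p(b=3, exp=5)
        p(b=3, exp=4)
          p(b=3, exp=3)
            p(b=3, exp=2)
              p(b=3, exp=1)
                p(b=3, exp=0)
                -> return 1
              -> return 3
            -> return 9
          -> return 27
        -> return 81
      -> return 243
    -> return 729
  -> return 2187
-> return 6561

Final answer: 6561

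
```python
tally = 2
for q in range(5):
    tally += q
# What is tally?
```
Trace:
  tally=2
  tally=2, q=0
  tally=3, q=1
  tally=5, q=2
  tally=8, q=3
  tally=12, q=4

Final answer: 12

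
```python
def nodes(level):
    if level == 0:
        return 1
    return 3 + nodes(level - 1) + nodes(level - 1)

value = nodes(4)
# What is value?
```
Call trace (a repeated sub-call is expanded the first time; later identical calls just restate its return value):
nodes(level=4)
  nodes(level=3)
    nodes(level=2)
      nodes(level=1)
        nodes(level=0)
        -> return 1
        nodes(level=0)
        -> return 1
      -> return 5
      nodes(level=1) -> return 5  (same call as traced above)
    -> return 13
    nodes(level=2) -> return 13  (same call as traced above)
  -> return 29
  nodes(level=3) -> return 29  (same call as traced above)
-> return 61

Final answer: 61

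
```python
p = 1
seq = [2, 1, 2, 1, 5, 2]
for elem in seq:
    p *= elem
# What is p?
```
Trace:
  p=1
  p=2, elem=2
  p=2, elem=1
  p=4, elem=2
  p=4, elem=1
  p=20, elem=5
  p=40, elem=2

Final answer: 40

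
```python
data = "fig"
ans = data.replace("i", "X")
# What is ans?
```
Trace:
  data='fig'
  data='fig', ans='fXg'

Final answer: 'fXg'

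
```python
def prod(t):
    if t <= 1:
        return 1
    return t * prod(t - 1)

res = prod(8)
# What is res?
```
Call trace:
prod(t=8)
  prod(t=7)
    prod(t=6)
      prod(t=5)
        prod(t=4)
          prod(t=3)
            prod(t=2)
              prod(t=1)
              -> return 1
            -> return 2
          -> return 6
        -> return 24
      -> return 120
    -> return 720
  -> return 5040
-> return 40320

Final answer: 40320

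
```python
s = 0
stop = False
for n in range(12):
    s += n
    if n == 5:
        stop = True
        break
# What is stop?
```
Trace:
  s=0
  s=0, stop=False
  s=0, stop=False, n=0
  s=1, stop=False, n=1
  s=3, stop=False, n=2
  s=6, stop=False, n=3
  s=10, stop=False, n=4
  s=15, stop=True, n=5

Final answer: True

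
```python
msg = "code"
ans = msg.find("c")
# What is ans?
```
Trace:
  msg='code'
  msg='code', ans=0

Final answer: 0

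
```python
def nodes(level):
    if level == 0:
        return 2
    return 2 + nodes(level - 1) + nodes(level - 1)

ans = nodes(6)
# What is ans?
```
Call trace (a repeated sub-call is expanded the first time; later identical calls just restate its return value):
nodes(level=6)
  nodes(level=5)
    nodes(level=4)
      nodes(level=3)
        nodes(level=2)
          nodes(level=1)
            nodes(level=0)
            -> return 2
            nodes(level=0)
            -> return 2
          -> return 6
          nodes(level=1) -> return 6  (same call as traced above)
        -> return 14
        nodes(level=2) -> return 14  (same call as traced above)
      -> return 30
      nodes(level=3) -> return 30  (same call as traced above)
    -> return 62
    nodes(level=4) -> return 62  (same call as traced above)
  -> return 126
  nodes(level=5) -> return 126  (same call as traced above)
-> return 254

Final answer: 254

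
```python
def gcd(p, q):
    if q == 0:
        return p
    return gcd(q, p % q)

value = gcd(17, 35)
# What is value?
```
Call trace:
gcd(p=17, q=35)
  gcd(p=35, q=17)
    gcd(p=17, q=1)
      gcd(p=1, q=0)
      -> return 1
    -> return 1
  -> return 1
-> return 1

Final answer: 1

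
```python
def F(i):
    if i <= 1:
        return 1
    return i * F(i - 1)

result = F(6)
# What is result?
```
Call trace:
F(i=6)
  F(i=5)
    F(i=4)
      F(i=3)
        F(i=2)
          F(i=1)
          -> return 1
        -> return 2
      -> return 6
    -> return 24
  -> return 120
-> return 720

Final answer: 720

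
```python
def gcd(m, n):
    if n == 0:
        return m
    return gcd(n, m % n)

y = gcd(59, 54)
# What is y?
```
Call trace:
gcd(m=59, n=54)
  gcd(m=54, n=5)
    gcd(m=5, n=4)
      gcd(m=4, n=1)
        gcd(m=1, n=0)
        -> return 1
      -> return 1
    -> return 1
  -> return 1
-> return 1

Final answer: 1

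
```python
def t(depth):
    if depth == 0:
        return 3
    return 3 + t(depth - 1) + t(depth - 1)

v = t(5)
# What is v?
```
Call trace (a repeated sub-call is expanded the first time; later identical calls just restate its return value):
t(depth=5)
  t(depth=4)
    t(depth=3)
      t(depth=2)
        t(depth=1)
          t(depth=0)
          -> return 3
          t(depth=0)
          -> return 3
        -> return 9
        t(depth=1) -> return 9  (same call as traced above)
      -> return 21
      t(depth=2) -> return 21  (same call as traced above)
    -> return 45
    t(depth=3) -> return 45  (same call as traced above)
  -> return 93
  t(depth=4) -> return 93  (same call as traced above)
-> return 189

Final answer: 189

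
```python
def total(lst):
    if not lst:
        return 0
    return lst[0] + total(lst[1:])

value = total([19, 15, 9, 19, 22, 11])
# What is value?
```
Call trace:
total(lst=[19, 15, 9, 19, 22, 11])
  total(lst=[15, 9, 19, 22, 11])
    total(lst=[9, 19, 22, 11])
      total(lst=[19, 22, 11])
        total(lst=[22, 11])
          total(lst=[11])
            total(lst=[])
            -> return 0
          -> return 11
        -> return 33
      -> return 52
    -> return 61
  -> return 76
-> return 95

Final answer: 95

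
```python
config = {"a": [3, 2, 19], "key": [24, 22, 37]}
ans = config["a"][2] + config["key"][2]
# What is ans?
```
Trace:
  config={'a': [3, 2, 19], 'key': [24, 22, 37]}
  config={'a': [3, 2, 19], 'key': [24, 22, 37]}, ans=56

Final answer: 56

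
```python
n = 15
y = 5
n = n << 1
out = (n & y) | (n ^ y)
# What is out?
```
Trace:
  n=15
  n=15, y=5
  n=30, y=5
  n=30, y=5, out=31

Final answer: 31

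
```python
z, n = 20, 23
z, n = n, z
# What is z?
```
Trace:
  z=20, n=23
  z=23, n=20

Final answer: 23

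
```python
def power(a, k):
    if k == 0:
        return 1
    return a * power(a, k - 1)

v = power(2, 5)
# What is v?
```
Call trace:
power(a=2, k=5)
  power(a=2, k=4)
    power(a=2, k=3)
      power(a=2, k=2)
        power(a=2, k=1)
          power(a=2, k=0)
          -> return 1
        -> return 2
      -> return 4
    -> return 8
  -> return 16
-> return 32

Final answer: 32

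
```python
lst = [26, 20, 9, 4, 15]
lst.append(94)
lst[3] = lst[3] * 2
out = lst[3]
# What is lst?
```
Trace:
  lst=[26, 20, 9, 4, 15]
  lst=[26, 20, 9, 4, 15, 94]
  lst=[26, 20, 9, 8, 15, 94]
  lst=[26, 20, 9, 8, 15, 94], out=8

Final answer: [26, 20, 9, 8, 15, 94]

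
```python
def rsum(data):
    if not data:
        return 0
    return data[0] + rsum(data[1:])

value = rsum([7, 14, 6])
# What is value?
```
Call trace:
rsum(data=[7, 14, 6])
  rsum(data=[14, 6])
    rsum(data=[6])
      rsum(data=[])
      -> return 0
    -> return 6
  -> return 20
-> return 27

Final answer: 27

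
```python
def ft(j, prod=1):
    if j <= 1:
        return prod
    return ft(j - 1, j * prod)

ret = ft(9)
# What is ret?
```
Call trace:
ft(j=9, prod=1)
  ft(j=8, prod=9)
    ft(j=7, prod=72)
      ft(j=6, prod=504)
        ft(j=5, prod=3024)
          ft(j=4, prod=15120)
            ft(j=3, prod=60480)
              ft(j=2, prod=181440)
                ft(j=1, prod=362880)
                -> return 362880
              -> return 362880
            -> return 362880
          -> return 362880
        -> return 362880
      -> return 362880
    -> return 362880
  -> return 362880
-> return 362880

Final answer: 362880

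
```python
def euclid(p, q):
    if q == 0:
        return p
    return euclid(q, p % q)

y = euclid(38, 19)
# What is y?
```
Call trace:
euclid(p=38, q=19)
  euclid(p=19, q=0)
  -> return 19
-> return 19

Final answer: 19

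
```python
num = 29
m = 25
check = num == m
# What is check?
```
Trace:
  num=29
  num=29, m=25
  num=29, m=25, check=False

Final answer: False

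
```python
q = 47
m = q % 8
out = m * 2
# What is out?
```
Trace:
  q=47
  q=47, m=7
  q=47, m=7, out=14

Final answer: 14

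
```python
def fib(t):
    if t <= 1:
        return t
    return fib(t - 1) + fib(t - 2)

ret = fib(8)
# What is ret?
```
Call trace (a repeated sub-call is expanded the first time; later identical calls just restate its return value):
fib(t=8)
  fib(t=7)
    fib(t=6)
      fib(t=5)
        fib(t=4)
          fib(t=3)
            fib(t=2)
              fib(t=1)
              -> return 1
              fib(t=0)
              -> return 0
            -> return 1
            fib(t=1)
            -> return 1
          -> return 2
          fib(t=2) -> return 1  (same call as traced above)
        -> return 3
        fib(t=3) -> return 2  (same call as traced above)
      -> return 5
      fib(t=4) -> return 3  (same call as traced above)
    -> return 8
    fib(t=5) -> return 5  (same call as traced above)
  -> return 13
  fib(t=6) -> return 8  (same call as traced above)
-> return 21

Final answer: 21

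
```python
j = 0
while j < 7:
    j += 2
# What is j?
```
Trace:
  j=0
  j=2
  j=4
  j=6
  j=8

Final answer: 8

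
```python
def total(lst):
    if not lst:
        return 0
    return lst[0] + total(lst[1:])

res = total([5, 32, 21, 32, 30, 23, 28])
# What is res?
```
Call trace:
total(lst=[5, 32, 21, 32, 30, 23, 28])
  total(lst=[32, 21, 32, 30, 23, 28])
    total(lst=[21, 32, 30, 23, 28])
      total(lst=[32, 30, 23, 28])
        total(lst=[30, 23, 28])
          total(lst=[23, 28])
            total(lst=[28])
              total(lst=[])
              -> return 0
            -> return 28
          -> return 51
        -> return 81
      -> return 113
    -> return 134
  -> return 166
-> return 171

Final answer: 171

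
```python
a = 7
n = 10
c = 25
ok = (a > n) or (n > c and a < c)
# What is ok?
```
Trace:
  a=7
  a=7, n=10
  a=7, n=10, c=25
  a=7, n=10, c=25, ok=False

Final answer: False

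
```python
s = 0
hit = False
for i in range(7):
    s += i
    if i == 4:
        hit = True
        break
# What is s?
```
Trace:
  s=0
  s=0, hit=False
  s=0, hit=False, i=0
  s=1, hit=False, i=1
  s=3, hit=False, i=2
  s=6, hit=False, i=3
  s=10, hit=True, i=4

Final answer: 10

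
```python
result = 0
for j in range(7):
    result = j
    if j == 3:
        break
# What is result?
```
Trace:
  result=0
  result=0, j=0
  result=1, j=1
  result=2, j=2
  result=3, j=3

Final answer: 3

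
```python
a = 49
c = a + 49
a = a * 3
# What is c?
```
Trace:
  a=49
  a=49, c=98
  a=147, c=98

Final answer: 98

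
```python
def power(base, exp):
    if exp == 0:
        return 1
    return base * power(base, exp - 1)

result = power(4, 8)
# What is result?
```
Call trace:
power(base=4, exp=8)
  power(base=4, exp=7)
    power(base=4, exp=6)
      power(base=4, exp=5)
        power(base=4, exp=4)
          power(base=4, exp=3)
            power(base=4, exp=2)
              power(base=4, exp=1)
                power(base=4, exp=0)
                -> return 1
              -> return 4
            -> return 16
          -> return 64
        -> return 256
      -> return 1024
    -> return 4096
  -> return 16384
-> return 65536

Final answer: 65536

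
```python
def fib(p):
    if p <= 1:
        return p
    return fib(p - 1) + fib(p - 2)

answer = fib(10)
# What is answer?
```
Call trace (a repeated sub-call is expanded the first time; later identical calls just restate its return value):
fib(p=10)
  fib(p=9)
    fib(p=8)
      fib(p=7)
        fib(p=6)
          fib(p=5)
            fib(p=4)
              fib(p=3)
                fib(p=2)
                  fib(p=1)
                  -> return 1
                  fib(p=0)
                  -> return 0
                -> return 1
                fib(p=1)
                -> return 1
              -> return 2
              fib(p=2) -> return 1  (same call as traced above)
            -> return 3
            fib(p=3) -> return 2  (same call as traced above)
          -> return 5
          fib(p=4) -> return 3  (same call as traced above)
        -> return 8
        fib(p=5) -> return 5  (same call as traced above)
      -> return 13
      fib(p=6) -> return 8  (same call as traced above)
    -> return 21
    fib(p=7) -> return 13  (same call as traced above)
  -> return 34
  fib(p=8) -> return 21  (same call as traced above)
-> return 55

Final answer: 55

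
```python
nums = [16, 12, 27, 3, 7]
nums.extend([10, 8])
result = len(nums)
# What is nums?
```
Trace:
  nums=[16, 12, 27, 3, 7]
  nums=[16, 12, 27, 3, 7, 10, 8]
  nums=[16, 12, 27, 3, 7, 10, 8], result=7

Final answer: [16, 12, 27, 3, 7, 10, 8]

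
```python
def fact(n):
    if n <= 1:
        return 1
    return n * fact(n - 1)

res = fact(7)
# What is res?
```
Call trace:
fact(n=7)
  fact(n=6)
    fact(n=5)
      fact(n=4)
        fact(n=3)
          fact(n=2)
            fact(n=1)
            -> return 1
          -> return 2
        -> return 6
      -> return 24
    -> return 120
  -> return 720
-> return 5040

Final answer: 5040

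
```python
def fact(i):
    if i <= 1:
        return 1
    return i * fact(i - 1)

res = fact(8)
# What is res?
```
Call trace:
fact(i=8)
  fact(i=7)
    fact(i=6)
      fact(i=5)
        fact(i=4)
          fact(i=3)
            fact(i=2)
              fact(i=1)
              -> return 1
            -> return 2
          -> return 6
        -> return 24
      -> return 120
    -> return 720
  -> return 5040
-> return 40320

Final answer: 40320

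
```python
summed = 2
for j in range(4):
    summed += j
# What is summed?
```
Trace:
  summed=2
  summed=2, j=0
  summed=3, j=1
  summed=5, j=2
  summed=8, j=3

Final answer: 8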